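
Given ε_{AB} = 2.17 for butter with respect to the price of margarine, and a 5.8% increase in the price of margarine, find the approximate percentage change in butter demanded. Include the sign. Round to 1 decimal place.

%ΔQ ≈ ε × %ΔP of margarine = 2.17 × (5.8%) = 12.6%.

12.6%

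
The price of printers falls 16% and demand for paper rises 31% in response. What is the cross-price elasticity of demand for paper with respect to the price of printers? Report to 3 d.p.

-1.938

ε = (%ΔQ of paper) / (%ΔP of printers) = (31%) / (-16%) ≈ -1.938.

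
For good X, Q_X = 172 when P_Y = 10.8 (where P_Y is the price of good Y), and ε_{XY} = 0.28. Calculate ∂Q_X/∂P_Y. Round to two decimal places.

ε = (∂Q_X/∂P_Y)·(P_Y/Q_X) ⇒ ∂Q_X/∂P_Y = ε·Q_X/P_Y = 0.28 × 172/10.8 ≈ 4.46.

4.46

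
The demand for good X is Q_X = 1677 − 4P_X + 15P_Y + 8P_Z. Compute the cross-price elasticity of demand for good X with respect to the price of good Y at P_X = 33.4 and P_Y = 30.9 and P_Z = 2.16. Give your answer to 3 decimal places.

At P_X = 33.4 and P_Y = 30.9 and P_Z = 2.16: Q_X = 2024.18.
∂Q_X/∂P_Y = 15.
ε = (∂Q_X/∂P_Y)(P_Y/Q_X) = 15 × (30.9/2024.18) ≈ 0.229.
Since ε > 0, good X and good Y are substitutes.

0.229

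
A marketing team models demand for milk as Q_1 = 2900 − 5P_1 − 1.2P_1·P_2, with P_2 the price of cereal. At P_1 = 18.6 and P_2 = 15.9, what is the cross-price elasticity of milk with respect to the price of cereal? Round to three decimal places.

At P_1 = 18.6 and P_2 = 15.9: Q_1 = 2452.112.
∂Q_1/∂P_2 = -1.2P_1 = -1.2(18.6) = -22.3200.
ε = (∂Q_1/∂P_2)(P_2/Q_1) = -22.3200 × (15.9/2452.112) ≈ -0.145.

-0.145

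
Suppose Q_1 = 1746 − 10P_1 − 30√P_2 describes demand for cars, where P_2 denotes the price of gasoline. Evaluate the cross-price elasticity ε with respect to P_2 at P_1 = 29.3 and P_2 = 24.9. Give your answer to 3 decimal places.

At P_1 = 29.3 and P_2 = 24.9: Q_1 = 1303.300.
∂Q_1/∂P_2 = -30/(2√P_2) = -30/(2√24.9) = -3.0060.
ε = (∂Q_1/∂P_2)(P_2/Q_1) = -3.0060 × (24.9/1303.300) ≈ -0.057.
ε < 0: complements.

-0.057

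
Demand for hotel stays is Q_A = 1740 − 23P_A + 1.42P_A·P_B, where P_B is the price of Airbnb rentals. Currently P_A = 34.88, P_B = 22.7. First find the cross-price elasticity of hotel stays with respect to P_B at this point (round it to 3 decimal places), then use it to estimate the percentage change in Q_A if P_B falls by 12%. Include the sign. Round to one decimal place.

At P_A = 34.88, P_B = 22.7: Q_A = 2062.082.
∂Q_A/∂P_B = 1.42P_A = 49.5296.
ε = (∂Q_A/∂P_B)(P_B/Q_A) = 49.5296 × 22.7/2062.082 ≈ 0.545.
%ΔQ_A ≈ ε × %ΔP_B = 0.545 × (-12%) = -6.5%.

-6.5%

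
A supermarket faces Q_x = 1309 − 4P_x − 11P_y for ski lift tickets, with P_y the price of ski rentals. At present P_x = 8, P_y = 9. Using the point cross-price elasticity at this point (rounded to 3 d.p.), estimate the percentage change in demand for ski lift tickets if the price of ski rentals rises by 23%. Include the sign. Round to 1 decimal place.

At P_x = 8, P_y = 9: Q_x = 1178.
∂Q_x/∂P_y = -11.
ε = (∂Q_x/∂P_y)(P_y/Q_x) = -11.0000 × 9/1178 ≈ -0.084.
%ΔQ_x ≈ ε × %ΔP_y = -0.084 × (23%) = -1.9%.

-1.9%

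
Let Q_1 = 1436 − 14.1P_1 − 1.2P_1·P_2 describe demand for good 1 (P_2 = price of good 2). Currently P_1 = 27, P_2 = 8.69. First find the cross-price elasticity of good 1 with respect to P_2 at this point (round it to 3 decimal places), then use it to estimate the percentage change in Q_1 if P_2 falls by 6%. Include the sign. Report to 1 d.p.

2.2%

At P_1 = 27, P_2 = 8.69: Q_1 = 773.744.
∂Q_1/∂P_2 = -1.2P_1 = -32.4000.
ε = (∂Q_1/∂P_2)(P_2/Q_1) = -32.4000 × 8.69/773.744 ≈ -0.364.
%ΔQ_1 ≈ ε × %ΔP_2 = -0.364 × (-6%) = 2.2%.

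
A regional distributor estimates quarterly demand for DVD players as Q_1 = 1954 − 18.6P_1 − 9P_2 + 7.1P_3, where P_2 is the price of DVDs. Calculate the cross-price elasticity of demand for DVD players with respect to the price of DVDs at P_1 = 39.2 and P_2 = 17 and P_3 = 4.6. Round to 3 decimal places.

At P_1 = 39.2 and P_2 = 17 and P_3 = 4.6: Q_1 = 1104.54.
∂Q_1/∂P_2 = -9.
ε = (∂Q_1/∂P_2)(P_2/Q_1) = -9 × (17/1104.54) ≈ -0.139.

-0.139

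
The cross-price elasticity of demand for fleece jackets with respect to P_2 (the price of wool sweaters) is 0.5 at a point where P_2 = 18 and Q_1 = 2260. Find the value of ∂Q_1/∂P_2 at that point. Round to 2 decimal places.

62.78

ε = (∂Q_1/∂P_2)·(P_2/Q_1) ⇒ ∂Q_1/∂P_2 = ε·Q_1/P_2 = 0.5 × 2260/18 ≈ 62.78.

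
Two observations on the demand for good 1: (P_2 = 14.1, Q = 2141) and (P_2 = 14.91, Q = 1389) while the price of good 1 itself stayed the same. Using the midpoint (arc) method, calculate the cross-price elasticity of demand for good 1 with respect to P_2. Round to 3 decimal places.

-7.630

ΔQ_1 = 1389 − 2141 = -752; ΔP_2 = 14.91 − 14.1 = 0.81.
Midpoints: Q̄_1 = 1765.0, P̄_2 = 14.50.
ε = (ΔQ_1/Q̄_1)/(ΔP_2/P̄_2) = (-752/1765.0)/(0.81/14.50) ≈ -7.630.
ε < 0: good 1 and good 2 are complements.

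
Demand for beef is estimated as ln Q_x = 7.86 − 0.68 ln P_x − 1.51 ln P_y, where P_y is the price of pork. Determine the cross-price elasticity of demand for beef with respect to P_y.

In a log-linear (constant-elasticity) demand function, the coefficient on ln P_y is the cross-price elasticity.
ε = -1.51. Negative, so beef and pork are complements.

-1.51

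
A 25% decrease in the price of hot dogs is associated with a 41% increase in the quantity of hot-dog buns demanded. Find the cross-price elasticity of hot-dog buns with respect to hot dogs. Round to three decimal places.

-1.640

ε = (%ΔQ of hot-dog buns) / (%ΔP of hot dogs) = (41%) / (-25%) ≈ -1.640.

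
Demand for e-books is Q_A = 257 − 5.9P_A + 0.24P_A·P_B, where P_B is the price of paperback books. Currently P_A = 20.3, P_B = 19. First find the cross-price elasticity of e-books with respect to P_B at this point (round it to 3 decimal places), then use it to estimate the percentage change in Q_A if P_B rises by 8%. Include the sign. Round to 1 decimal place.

3.2%

At P_A = 20.3, P_B = 19: Q_A = 229.798.
∂Q_A/∂P_B = 0.24P_A = 4.8720.
ε = (∂Q_A/∂P_B)(P_B/Q_A) = 4.8720 × 19/229.798 ≈ 0.403.
%ΔQ_A ≈ ε × %ΔP_B = 0.403 × (8%) = 3.2%.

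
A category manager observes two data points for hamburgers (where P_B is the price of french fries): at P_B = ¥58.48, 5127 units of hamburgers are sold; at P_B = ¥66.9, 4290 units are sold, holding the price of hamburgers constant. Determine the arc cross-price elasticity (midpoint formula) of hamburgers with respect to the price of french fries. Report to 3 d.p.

-1.324

ΔQ_A = 4290 − 5127 = -837; ΔP_B = 66.9 − 58.48 = 8.42.
Midpoints: Q̄_A = 4708.5, P̄_B = 62.69.
ε = (ΔQ_A/Q̄_A)/(ΔP_B/P̄_B) = (-837/4708.5)/(8.42/62.69) ≈ -1.324.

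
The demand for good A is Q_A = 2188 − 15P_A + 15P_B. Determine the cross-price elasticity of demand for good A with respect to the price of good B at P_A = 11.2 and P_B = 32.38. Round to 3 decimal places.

At P_A = 11.2 and P_B = 32.38: Q_A = 2505.7.
∂Q_A/∂P_B = 15.
ε = (∂Q_A/∂P_B)(P_B/Q_A) = 15 × (32.38/2505.7) ≈ 0.194.

0.194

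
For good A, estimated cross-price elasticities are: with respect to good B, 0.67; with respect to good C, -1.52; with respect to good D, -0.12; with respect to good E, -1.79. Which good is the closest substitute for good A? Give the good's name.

good B

Substitutes have ε > 0. Among the positive values, 0.67 (good B) is largest.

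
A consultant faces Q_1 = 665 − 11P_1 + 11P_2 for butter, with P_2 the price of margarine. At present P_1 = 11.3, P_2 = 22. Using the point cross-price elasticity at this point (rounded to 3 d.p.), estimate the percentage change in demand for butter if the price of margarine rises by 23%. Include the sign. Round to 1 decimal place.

At P_1 = 11.3, P_2 = 22: Q_1 = 782.7.
∂Q_1/∂P_2 = 11.
ε = (∂Q_1/∂P_2)(P_2/Q_1) = 11.0000 × 22/782.7 ≈ 0.309.
%ΔQ_1 ≈ ε × %ΔP_2 = 0.309 × (23%) = 7.1%.

7.1%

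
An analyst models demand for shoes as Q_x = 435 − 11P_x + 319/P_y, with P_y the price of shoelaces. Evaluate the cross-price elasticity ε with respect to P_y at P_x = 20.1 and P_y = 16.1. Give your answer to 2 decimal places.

At P_x = 20.1 and P_y = 16.1: Q_x = 233.714.
∂Q_x/∂P_y = −319/P_y² = -1.2307.
ε = (∂Q_x/∂P_y)(P_y/Q_x) = -1.2307 × (16.1/233.714) ≈ -0.08.

-0.08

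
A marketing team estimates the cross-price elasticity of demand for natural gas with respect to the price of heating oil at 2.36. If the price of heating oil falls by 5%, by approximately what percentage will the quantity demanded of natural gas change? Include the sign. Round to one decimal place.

%ΔQ ≈ ε × %ΔP of heating oil = 2.36 × (-5%) = -11.8%.

-11.8%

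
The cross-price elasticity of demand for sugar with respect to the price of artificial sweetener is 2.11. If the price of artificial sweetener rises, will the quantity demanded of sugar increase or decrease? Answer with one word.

ε > 0 and the price of artificial sweetener rises, so the quantity of sugar moves in the same direction: it increases.

increase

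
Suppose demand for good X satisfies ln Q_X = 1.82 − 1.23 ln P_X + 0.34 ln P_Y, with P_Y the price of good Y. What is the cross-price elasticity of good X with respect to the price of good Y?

0.34

In a log-linear (constant-elasticity) demand function, the coefficient on ln P_Y is the cross-price elasticity.
ε = 0.34. Positive, so good X and good Y are substitutes.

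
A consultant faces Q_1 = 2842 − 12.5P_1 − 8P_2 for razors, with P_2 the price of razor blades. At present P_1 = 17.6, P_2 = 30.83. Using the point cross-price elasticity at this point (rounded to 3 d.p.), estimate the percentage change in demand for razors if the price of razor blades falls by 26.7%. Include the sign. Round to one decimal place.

2.8%

At P_1 = 17.6, P_2 = 30.83: Q_1 = 2375.36.
∂Q_1/∂P_2 = -8.
ε = (∂Q_1/∂P_2)(P_2/Q_1) = -8.0000 × 30.83/2375.36 ≈ -0.104.
%ΔQ_1 ≈ ε × %ΔP_2 = -0.104 × (-26.7%) = 2.8%.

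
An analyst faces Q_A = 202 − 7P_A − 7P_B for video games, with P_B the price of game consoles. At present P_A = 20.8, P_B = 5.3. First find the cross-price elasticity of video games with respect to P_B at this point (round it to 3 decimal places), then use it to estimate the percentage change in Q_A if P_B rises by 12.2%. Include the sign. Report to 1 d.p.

-23.4%

At P_A = 20.8, P_B = 5.3: Q_A = 19.3.
∂Q_A/∂P_B = -7.
ε = (∂Q_A/∂P_B)(P_B/Q_A) = -7.0000 × 5.3/19.3 ≈ -1.922.
%ΔQ_A ≈ ε × %ΔP_B = -1.922 × (12.2%) = -23.4%.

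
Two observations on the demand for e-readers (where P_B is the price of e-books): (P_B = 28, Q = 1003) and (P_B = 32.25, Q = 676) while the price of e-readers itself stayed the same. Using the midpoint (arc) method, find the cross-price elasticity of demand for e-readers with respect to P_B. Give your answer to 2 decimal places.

ΔQ_A = 676 − 1003 = -327; ΔP_B = 32.25 − 28 = 4.25.
Midpoints: Q̄_A = 839.5, P̄_B = 30.12.
ε = (ΔQ_A/Q̄_A)/(ΔP_B/P̄_B) = (-327/839.5)/(4.25/30.12) ≈ -2.76.

-2.76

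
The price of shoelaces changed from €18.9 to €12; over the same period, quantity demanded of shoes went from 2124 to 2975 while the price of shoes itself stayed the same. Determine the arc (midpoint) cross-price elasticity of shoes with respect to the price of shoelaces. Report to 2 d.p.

ΔQ_A = 2975 − 2124 = 851; ΔP_B = 12 − 18.9 = -6.9.
Midpoints: Q̄_A = 2549.5, P̄_B = 15.45.
ε = (ΔQ_A/Q̄_A)/(ΔP_B/P̄_B) = (851/2549.5)/(-6.9/15.45) ≈ -0.75.
ε < 0: shoes and shoelaces are complements.

-0.75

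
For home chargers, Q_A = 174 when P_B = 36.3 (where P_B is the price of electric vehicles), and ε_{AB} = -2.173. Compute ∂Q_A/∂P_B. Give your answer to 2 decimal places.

-10.42

ε = (∂Q_A/∂P_B)·(P_B/Q_A) ⇒ ∂Q_A/∂P_B = ε·Q_A/P_B = -2.173 × 174/36.3 ≈ -10.42.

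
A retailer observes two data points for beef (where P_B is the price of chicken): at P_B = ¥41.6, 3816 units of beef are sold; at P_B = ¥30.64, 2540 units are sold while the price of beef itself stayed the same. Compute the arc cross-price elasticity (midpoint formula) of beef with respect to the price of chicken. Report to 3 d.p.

ΔQ_A = 2540 − 3816 = -1276; ΔP_B = 30.64 − 41.6 = -10.96.
Midpoints: Q̄_A = 3178.0, P̄_B = 36.12.
ε = (ΔQ_A/Q̄_A)/(ΔP_B/P̄_B) = (-1276/3178.0)/(-10.96/36.12) ≈ 1.323.

1.323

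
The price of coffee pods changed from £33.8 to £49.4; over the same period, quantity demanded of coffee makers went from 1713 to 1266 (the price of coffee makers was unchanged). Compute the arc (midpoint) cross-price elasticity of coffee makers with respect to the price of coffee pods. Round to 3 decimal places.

-0.800

ΔQ_A = 1266 − 1713 = -447; ΔP_B = 49.4 − 33.8 = 15.6.
Midpoints: Q̄_A = 1489.5, P̄_B = 41.60.
ε = (ΔQ_A/Q̄_A)/(ΔP_B/P̄_B) = (-447/1489.5)/(15.6/41.60) ≈ -0.800.
ε < 0: coffee makers and coffee pods are complements.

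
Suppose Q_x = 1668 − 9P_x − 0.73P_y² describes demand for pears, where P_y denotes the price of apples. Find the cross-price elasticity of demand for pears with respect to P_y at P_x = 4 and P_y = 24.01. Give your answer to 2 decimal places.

At P_x = 4 and P_y = 24.01: Q_x = 1211.170.
∂Q_x/∂P_y = -1.46P_y = -1.46(24.01) = -35.0546.
ε = (∂Q_x/∂P_y)(P_y/Q_x) = -35.0546 × (24.01/1211.170) ≈ -0.69.
ε < 0: complements.

-0.69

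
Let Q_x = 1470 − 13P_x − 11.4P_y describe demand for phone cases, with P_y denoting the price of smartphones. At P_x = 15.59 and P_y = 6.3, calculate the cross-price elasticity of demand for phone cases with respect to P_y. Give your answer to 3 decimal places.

-0.060

At P_x = 15.59 and P_y = 6.3: Q_x = 1195.51.
∂Q_x/∂P_y = -11.4.
ε = (∂Q_x/∂P_y)(P_y/Q_x) = -11.4 × (6.3/1195.51) ≈ -0.060.
Since ε < 0, phone cases and smartphones are complements.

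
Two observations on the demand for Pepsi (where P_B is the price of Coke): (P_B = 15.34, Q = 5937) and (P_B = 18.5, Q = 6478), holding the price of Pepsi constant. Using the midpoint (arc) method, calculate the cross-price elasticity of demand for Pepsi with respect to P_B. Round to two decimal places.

ΔQ_A = 6478 − 5937 = 541; ΔP_B = 18.5 − 15.34 = 3.16.
Midpoints: Q̄_A = 6207.5, P̄_B = 16.92.
ε = (ΔQ_A/Q̄_A)/(ΔP_B/P̄_B) = (541/6207.5)/(3.16/16.92) ≈ 0.47.

0.47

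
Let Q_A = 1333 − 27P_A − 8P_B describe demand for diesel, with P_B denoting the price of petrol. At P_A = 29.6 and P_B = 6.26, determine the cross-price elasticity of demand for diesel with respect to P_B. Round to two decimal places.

At P_A = 29.6 and P_B = 6.26: Q_A = 483.72.
∂Q_A/∂P_B = -8.
ε = (∂Q_A/∂P_B)(P_B/Q_A) = -8 × (6.26/483.72) ≈ -0.10.

-0.10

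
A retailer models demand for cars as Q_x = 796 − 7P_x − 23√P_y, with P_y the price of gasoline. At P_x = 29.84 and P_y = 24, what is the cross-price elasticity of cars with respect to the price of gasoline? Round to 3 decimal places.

At P_x = 29.84 and P_y = 24: Q_x = 474.443.
∂Q_x/∂P_y = -23/(2√P_y) = -23/(2√24) = -2.3474.
ε = (∂Q_x/∂P_y)(P_y/Q_x) = -2.3474 × (24/474.443) ≈ -0.119.
ε < 0: complements.

-0.119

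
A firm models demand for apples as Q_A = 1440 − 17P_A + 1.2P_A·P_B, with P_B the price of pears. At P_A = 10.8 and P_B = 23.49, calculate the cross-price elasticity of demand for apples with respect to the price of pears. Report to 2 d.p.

At P_A = 10.8 and P_B = 23.49: Q_A = 1560.830.
∂Q_A/∂P_B = 1.2P_A = 1.2(10.8) = 12.9600.
ε = (∂Q_A/∂P_B)(P_B/Q_A) = 12.9600 × (23.49/1560.830) ≈ 0.20.
ε > 0: substitutes.

0.20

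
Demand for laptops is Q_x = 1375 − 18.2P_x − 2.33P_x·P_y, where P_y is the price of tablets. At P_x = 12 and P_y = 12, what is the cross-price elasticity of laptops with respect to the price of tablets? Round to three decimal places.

At P_x = 12 and P_y = 12: Q_x = 821.08.
∂Q_x/∂P_y = -2.33P_x = -2.33(12) = -27.9600.
ε = (∂Q_x/∂P_y)(P_y/Q_x) = -27.9600 × (12/821.08) ≈ -0.409.
ε < 0: complements.

-0.409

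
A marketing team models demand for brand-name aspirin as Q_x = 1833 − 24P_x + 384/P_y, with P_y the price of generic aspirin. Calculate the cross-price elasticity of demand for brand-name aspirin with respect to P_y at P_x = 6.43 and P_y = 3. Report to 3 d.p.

-0.071

At P_x = 6.43 and P_y = 3: Q_x = 1806.68.
∂Q_x/∂P_y = −384/P_y² = -42.6667.
ε = (∂Q_x/∂P_y)(P_y/Q_x) = -42.6667 × (3/1806.68) ≈ -0.071.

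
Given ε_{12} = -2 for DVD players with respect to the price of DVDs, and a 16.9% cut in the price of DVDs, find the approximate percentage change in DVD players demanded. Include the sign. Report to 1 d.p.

%ΔQ ≈ ε × %ΔP of DVDs = -2 × (-16.9%) = 33.8%.

33.8%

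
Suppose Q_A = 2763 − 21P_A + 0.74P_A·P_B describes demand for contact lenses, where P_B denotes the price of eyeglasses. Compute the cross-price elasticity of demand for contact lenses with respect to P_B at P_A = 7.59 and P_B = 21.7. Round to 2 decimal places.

0.04

At P_A = 7.59 and P_B = 21.7: Q_A = 2725.490.
∂Q_A/∂P_B = 0.74P_A = 0.74(7.59) = 5.6166.
ε = (∂Q_A/∂P_B)(P_B/Q_A) = 5.6166 × (21.7/2725.490) ≈ 0.04.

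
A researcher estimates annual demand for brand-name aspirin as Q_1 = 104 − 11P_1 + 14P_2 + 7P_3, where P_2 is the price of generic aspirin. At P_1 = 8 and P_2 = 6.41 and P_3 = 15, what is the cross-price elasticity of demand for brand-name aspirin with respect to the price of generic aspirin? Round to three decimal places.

At P_1 = 8 and P_2 = 6.41 and P_3 = 15: Q_1 = 210.74.
∂Q_1/∂P_2 = 14.
ε = (∂Q_1/∂P_2)(P_2/Q_1) = 14 × (6.41/210.74) ≈ 0.426.

0.426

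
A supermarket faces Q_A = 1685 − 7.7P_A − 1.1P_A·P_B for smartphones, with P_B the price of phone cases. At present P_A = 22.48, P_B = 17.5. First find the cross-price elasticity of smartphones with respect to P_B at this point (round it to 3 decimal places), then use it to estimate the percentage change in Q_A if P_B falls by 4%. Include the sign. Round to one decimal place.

At P_A = 22.48, P_B = 17.5: Q_A = 1079.164.
∂Q_A/∂P_B = -1.1P_A = -24.7280.
ε = (∂Q_A/∂P_B)(P_B/Q_A) = -24.7280 × 17.5/1079.164 ≈ -0.401.
%ΔQ_A ≈ ε × %ΔP_B = -0.401 × (-4%) = 1.6%.

1.6%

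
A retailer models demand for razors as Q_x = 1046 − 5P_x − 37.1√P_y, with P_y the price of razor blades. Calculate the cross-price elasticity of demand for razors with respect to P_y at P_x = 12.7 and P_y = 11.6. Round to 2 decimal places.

At P_x = 12.7 and P_y = 11.6: Q_x = 856.142.
∂Q_x/∂P_y = -37.1/(2√P_y) = -37.1/(2√11.6) = -5.4465.
ε = (∂Q_x/∂P_y)(P_y/Q_x) = -5.4465 × (11.6/856.142) ≈ -0.07.
ε < 0: complements.

-0.07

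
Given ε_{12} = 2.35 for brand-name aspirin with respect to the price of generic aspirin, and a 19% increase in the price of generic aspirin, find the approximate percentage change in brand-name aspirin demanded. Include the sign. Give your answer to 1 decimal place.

%ΔQ ≈ ε × %ΔP of generic aspirin = 2.35 × (19%) = 44.7%.
Demand for brand-name aspirin rises by about 44.7%.

44.7%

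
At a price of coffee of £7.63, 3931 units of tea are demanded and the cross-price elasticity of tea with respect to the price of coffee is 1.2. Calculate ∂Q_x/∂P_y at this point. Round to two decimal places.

618.24

ε = (∂Q_x/∂P_y)·(P_y/Q_x) ⇒ ∂Q_x/∂P_y = ε·Q_x/P_y = 1.2 × 3931/7.63 ≈ 618.24.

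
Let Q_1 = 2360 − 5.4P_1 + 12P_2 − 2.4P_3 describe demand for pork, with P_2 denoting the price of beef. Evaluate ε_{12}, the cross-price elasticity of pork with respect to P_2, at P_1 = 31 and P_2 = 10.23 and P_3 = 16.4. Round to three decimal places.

0.054

At P_1 = 31 and P_2 = 10.23 and P_3 = 16.4: Q_1 = 2276.
∂Q_1/∂P_2 = 12.
ε = (∂Q_1/∂P_2)(P_2/Q_1) = 12 × (10.23/2276) ≈ 0.054.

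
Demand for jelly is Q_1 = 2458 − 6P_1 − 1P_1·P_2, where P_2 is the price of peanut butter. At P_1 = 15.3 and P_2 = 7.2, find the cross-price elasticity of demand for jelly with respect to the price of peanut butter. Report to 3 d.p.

At P_1 = 15.3 and P_2 = 7.2: Q_1 = 2256.04.
∂Q_1/∂P_2 = -1P_1 = -1(15.3) = -15.3000.
ε = (∂Q_1/∂P_2)(P_2/Q_1) = -15.3000 × (7.2/2256.04) ≈ -0.049.

-0.049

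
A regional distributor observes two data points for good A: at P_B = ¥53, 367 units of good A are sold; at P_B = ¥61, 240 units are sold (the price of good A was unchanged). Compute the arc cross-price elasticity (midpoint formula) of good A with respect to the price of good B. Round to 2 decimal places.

-2.98

ΔQ_A = 240 − 367 = -127; ΔP_B = 61 − 53 = 8.
Midpoints: Q̄_A = 303.5, P̄_B = 57.00.
ε = (ΔQ_A/Q̄_A)/(ΔP_B/P̄_B) = (-127/303.5)/(8/57.00) ≈ -2.98.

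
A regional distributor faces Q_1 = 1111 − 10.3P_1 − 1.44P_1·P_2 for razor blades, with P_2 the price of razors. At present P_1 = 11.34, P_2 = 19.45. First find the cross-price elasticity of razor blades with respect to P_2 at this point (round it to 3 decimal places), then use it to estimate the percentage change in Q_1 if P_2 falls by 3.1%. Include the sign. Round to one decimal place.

1.5%

At P_1 = 11.34, P_2 = 19.45: Q_1 = 676.587.
∂Q_1/∂P_2 = -1.44P_1 = -16.3296.
ε = (∂Q_1/∂P_2)(P_2/Q_1) = -16.3296 × 19.45/676.587 ≈ -0.469.
%ΔQ_1 ≈ ε × %ΔP_2 = -0.469 × (-3.1%) = 1.5%.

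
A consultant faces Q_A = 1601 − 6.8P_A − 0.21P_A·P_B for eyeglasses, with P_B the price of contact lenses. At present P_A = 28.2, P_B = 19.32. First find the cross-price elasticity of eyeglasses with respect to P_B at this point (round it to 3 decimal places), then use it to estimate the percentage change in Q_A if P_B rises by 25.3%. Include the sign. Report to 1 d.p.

-2.2%

At P_A = 28.2, P_B = 19.32: Q_A = 1294.827.
∂Q_A/∂P_B = -0.21P_A = -5.9220.
ε = (∂Q_A/∂P_B)(P_B/Q_A) = -5.9220 × 19.32/1294.827 ≈ -0.088.
%ΔQ_A ≈ ε × %ΔP_B = -0.088 × (25.3%) = -2.2%.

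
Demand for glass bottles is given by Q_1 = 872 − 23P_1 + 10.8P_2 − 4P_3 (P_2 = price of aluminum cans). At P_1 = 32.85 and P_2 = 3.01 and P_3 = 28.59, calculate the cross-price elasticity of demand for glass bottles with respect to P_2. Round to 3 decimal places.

At P_1 = 32.85 and P_2 = 3.01 and P_3 = 28.59: Q_1 = 34.598.
∂Q_1/∂P_2 = 10.8.
ε = (∂Q_1/∂P_2)(P_2/Q_1) = 10.8 × (3.01/34.598) ≈ 0.940.

0.940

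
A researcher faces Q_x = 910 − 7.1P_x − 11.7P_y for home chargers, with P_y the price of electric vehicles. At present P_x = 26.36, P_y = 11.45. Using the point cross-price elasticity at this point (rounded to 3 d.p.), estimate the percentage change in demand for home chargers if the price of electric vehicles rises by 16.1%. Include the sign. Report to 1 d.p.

At P_x = 26.36, P_y = 11.45: Q_x = 588.879.
∂Q_x/∂P_y = -11.7.
ε = (∂Q_x/∂P_y)(P_y/Q_x) = -11.7000 × 11.45/588.879 ≈ -0.227.
%ΔQ_x ≈ ε × %ΔP_y = -0.227 × (16.1%) = -3.7%.

-3.7%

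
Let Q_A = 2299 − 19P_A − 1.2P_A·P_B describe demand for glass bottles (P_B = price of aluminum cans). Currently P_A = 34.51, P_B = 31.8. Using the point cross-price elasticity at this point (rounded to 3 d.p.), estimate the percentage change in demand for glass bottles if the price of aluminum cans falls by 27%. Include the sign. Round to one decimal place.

At P_A = 34.51, P_B = 31.8: Q_A = 326.408.
∂Q_A/∂P_B = -1.2P_A = -41.4120.
ε = (∂Q_A/∂P_B)(P_B/Q_A) = -41.4120 × 31.8/326.408 ≈ -4.035.
%ΔQ_A ≈ ε × %ΔP_B = -4.035 × (-27%) = 108.9%.

108.9%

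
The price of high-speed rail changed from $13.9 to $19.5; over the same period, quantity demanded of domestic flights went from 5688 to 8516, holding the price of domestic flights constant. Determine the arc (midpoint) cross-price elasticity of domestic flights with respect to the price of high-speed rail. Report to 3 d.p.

ΔQ_A = 8516 − 5688 = 2828; ΔP_B = 19.5 − 13.9 = 5.6.
Midpoints: Q̄_A = 7102.0, P̄_B = 16.70.
ε = (ΔQ_A/Q̄_A)/(ΔP_B/P̄_B) = (2828/7102.0)/(5.6/16.70) ≈ 1.187.

1.187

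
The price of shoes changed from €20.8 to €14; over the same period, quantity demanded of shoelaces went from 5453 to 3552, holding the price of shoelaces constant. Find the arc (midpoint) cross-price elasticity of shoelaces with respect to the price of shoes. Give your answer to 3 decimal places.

1.080

ΔQ_A = 3552 − 5453 = -1901; ΔP_B = 14 − 20.8 = -6.8.
Midpoints: Q̄_A = 4502.5, P̄_B = 17.40.
ε = (ΔQ_A/Q̄_A)/(ΔP_B/P̄_B) = (-1901/4502.5)/(-6.8/17.40) ≈ 1.080.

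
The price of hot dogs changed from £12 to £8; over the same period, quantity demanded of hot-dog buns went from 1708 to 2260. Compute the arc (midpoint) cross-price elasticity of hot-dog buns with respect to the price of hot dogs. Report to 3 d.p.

-0.696

ΔQ_A = 2260 − 1708 = 552; ΔP_B = 8 − 12 = -4.
Midpoints: Q̄_A = 1984.0, P̄_B = 10.00.
ε = (ΔQ_A/Q̄_A)/(ΔP_B/P̄_B) = (552/1984.0)/(-4/10.00) ≈ -0.696.
ε < 0: hot-dog buns and hot dogs are complements.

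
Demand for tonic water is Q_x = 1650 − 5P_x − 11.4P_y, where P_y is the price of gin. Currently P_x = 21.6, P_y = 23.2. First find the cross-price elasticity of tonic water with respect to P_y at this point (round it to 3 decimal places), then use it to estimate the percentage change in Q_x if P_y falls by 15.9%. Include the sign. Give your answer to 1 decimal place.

3.3%

At P_x = 21.6, P_y = 23.2: Q_x = 1277.52.
∂Q_x/∂P_y = -11.4.
ε = (∂Q_x/∂P_y)(P_y/Q_x) = -11.4000 × 23.2/1277.52 ≈ -0.207.
%ΔQ_x ≈ ε × %ΔP_y = -0.207 × (-15.9%) = 3.3%.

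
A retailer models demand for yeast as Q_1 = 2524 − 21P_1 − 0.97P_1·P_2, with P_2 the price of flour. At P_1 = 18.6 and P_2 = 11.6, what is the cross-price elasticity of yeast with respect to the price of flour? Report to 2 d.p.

-0.11

At P_1 = 18.6 and P_2 = 11.6: Q_1 = 1924.113.
∂Q_1/∂P_2 = -0.97P_1 = -0.97(18.6) = -18.0420.
ε = (∂Q_1/∂P_2)(P_2/Q_1) = -18.0420 × (11.6/1924.113) ≈ -0.11.
ε < 0: complements.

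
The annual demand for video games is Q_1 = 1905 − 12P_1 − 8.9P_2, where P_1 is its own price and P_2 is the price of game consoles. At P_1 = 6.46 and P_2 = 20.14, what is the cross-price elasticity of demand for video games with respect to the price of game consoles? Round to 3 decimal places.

At P_1 = 6.46 and P_2 = 20.14: Q_1 = 1648.234.
∂Q_1/∂P_2 = -8.9.
ε = (∂Q_1/∂P_2)(P_2/Q_1) = -8.9 × (20.14/1648.234) ≈ -0.109.
Since ε < 0, video games and game consoles are complements.

-0.109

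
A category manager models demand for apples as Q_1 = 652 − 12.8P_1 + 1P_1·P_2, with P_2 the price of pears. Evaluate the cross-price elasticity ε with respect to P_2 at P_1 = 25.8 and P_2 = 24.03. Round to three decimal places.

0.658

At P_1 = 25.8 and P_2 = 24.03: Q_1 = 941.734.
∂Q_1/∂P_2 = 1P_1 = 1(25.8) = 25.8000.
ε = (∂Q_1/∂P_2)(P_2/Q_1) = 25.8000 × (24.03/941.734) ≈ 0.658.
ε > 0: substitutes.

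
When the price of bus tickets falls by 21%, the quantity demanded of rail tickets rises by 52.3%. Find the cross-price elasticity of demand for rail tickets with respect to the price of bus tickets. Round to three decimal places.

-2.490

ε = (%ΔQ of rail tickets) / (%ΔP of bus tickets) = (52.3%) / (-21%) ≈ -2.490.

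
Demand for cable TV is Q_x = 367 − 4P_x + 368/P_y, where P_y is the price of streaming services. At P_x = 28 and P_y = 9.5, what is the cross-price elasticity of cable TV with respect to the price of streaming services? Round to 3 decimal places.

-0.132

At P_x = 28 and P_y = 9.5: Q_x = 293.737.
∂Q_x/∂P_y = −368/P_y² = -4.0776.
ε = (∂Q_x/∂P_y)(P_y/Q_x) = -4.0776 × (9.5/293.737) ≈ -0.132.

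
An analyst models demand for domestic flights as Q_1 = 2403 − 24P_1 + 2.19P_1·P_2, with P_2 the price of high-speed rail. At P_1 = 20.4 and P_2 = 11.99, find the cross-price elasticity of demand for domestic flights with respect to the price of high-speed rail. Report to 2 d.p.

At P_1 = 20.4 and P_2 = 11.99: Q_1 = 2449.065.
∂Q_1/∂P_2 = 2.19P_1 = 2.19(20.4) = 44.6760.
ε = (∂Q_1/∂P_2)(P_2/Q_1) = 44.6760 × (11.99/2449.065) ≈ 0.22.

0.22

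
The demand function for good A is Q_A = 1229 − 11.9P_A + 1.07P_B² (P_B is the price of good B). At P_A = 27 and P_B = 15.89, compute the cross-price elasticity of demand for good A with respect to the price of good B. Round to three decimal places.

0.459

At P_A = 27 and P_B = 15.89: Q_A = 1177.867.
∂Q_A/∂P_B = 2.14P_B = 2.14(15.89) = 34.0046.
ε = (∂Q_A/∂P_B)(P_B/Q_A) = 34.0046 × (15.89/1177.867) ≈ 0.459.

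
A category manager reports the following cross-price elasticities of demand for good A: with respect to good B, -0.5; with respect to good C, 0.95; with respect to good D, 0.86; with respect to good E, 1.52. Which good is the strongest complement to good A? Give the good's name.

good B

Complements have ε < 0. The most negative value is -0.5 (good B).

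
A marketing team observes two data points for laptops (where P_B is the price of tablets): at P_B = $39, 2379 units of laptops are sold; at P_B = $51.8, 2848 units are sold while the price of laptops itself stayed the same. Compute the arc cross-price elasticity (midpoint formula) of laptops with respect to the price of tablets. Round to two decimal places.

0.64

ΔQ_A = 2848 − 2379 = 469; ΔP_B = 51.8 − 39 = 12.8.
Midpoints: Q̄_A = 2613.5, P̄_B = 45.40.
ε = (ΔQ_A/Q̄_A)/(ΔP_B/P̄_B) = (469/2613.5)/(12.8/45.40) ≈ 0.64.
ε > 0: laptops and tablets are substitutes.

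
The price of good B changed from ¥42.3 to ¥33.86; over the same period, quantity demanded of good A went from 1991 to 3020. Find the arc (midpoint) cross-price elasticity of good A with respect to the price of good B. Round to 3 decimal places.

ΔQ_A = 3020 − 1991 = 1029; ΔP_B = 33.86 − 42.3 = -8.44.
Midpoints: Q̄_A = 2505.5, P̄_B = 38.08.
ε = (ΔQ_A/Q̄_A)/(ΔP_B/P̄_B) = (1029/2505.5)/(-8.44/38.08) ≈ -1.853.

-1.853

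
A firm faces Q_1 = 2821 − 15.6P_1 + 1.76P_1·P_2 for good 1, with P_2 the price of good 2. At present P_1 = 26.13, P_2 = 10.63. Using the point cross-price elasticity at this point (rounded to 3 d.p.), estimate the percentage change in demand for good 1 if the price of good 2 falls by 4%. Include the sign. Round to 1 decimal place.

At P_1 = 26.13, P_2 = 10.63: Q_1 = 2902.233.
∂Q_1/∂P_2 = 1.76P_1 = 45.9888.
ε = (∂Q_1/∂P_2)(P_2/Q_1) = 45.9888 × 10.63/2902.233 ≈ 0.168.
%ΔQ_1 ≈ ε × %ΔP_2 = 0.168 × (-4%) = -0.7%.

-0.7%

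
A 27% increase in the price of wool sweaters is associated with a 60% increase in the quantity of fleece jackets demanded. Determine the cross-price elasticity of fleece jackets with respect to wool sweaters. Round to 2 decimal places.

2.22

ε = (%ΔQ of fleece jackets) / (%ΔP of wool sweaters) = (60%) / (27%) ≈ 2.22.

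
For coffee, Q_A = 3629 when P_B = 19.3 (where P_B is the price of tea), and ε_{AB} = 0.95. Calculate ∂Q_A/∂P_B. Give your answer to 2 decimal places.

ε = (∂Q_A/∂P_B)·(P_B/Q_A) ⇒ ∂Q_A/∂P_B = ε·Q_A/P_B = 0.95 × 3629/19.3 ≈ 178.63.

178.63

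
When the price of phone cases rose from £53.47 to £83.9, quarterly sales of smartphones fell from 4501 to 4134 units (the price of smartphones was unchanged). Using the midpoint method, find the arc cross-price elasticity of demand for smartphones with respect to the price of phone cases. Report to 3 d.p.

ΔQ_A = 4134 − 4501 = -367; ΔP_B = 83.9 − 53.47 = 30.43.
Midpoints: Q̄_A = 4317.5, P̄_B = 68.69.
ε = (ΔQ_A/Q̄_A)/(ΔP_B/P̄_B) = (-367/4317.5)/(30.43/68.69) ≈ -0.192.

-0.192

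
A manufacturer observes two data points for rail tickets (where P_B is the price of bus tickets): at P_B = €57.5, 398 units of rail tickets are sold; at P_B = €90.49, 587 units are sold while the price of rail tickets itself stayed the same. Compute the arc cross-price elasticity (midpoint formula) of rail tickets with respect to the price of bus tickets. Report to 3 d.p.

0.861

ΔQ_A = 587 − 398 = 189; ΔP_B = 90.49 − 57.5 = 32.99.
Midpoints: Q̄_A = 492.5, P̄_B = 74.00.
ε = (ΔQ_A/Q̄_A)/(ΔP_B/P̄_B) = (189/492.5)/(32.99/74.00) ≈ 0.861.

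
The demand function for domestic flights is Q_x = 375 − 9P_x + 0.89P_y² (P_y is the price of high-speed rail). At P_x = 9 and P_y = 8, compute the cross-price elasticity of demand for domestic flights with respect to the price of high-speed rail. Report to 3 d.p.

At P_x = 9 and P_y = 8: Q_x = 350.96.
∂Q_x/∂P_y = 1.78P_y = 1.78(8) = 14.2400.
ε = (∂Q_x/∂P_y)(P_y/Q_x) = 14.2400 × (8/350.96) ≈ 0.325.
ε > 0: substitutes.

0.325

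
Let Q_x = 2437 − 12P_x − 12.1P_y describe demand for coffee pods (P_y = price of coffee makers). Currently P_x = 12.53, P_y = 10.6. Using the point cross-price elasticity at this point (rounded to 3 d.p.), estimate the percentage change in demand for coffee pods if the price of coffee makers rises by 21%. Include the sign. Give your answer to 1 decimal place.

-1.2%

At P_x = 12.53, P_y = 10.6: Q_x = 2158.38.
∂Q_x/∂P_y = -12.1.
ε = (∂Q_x/∂P_y)(P_y/Q_x) = -12.1000 × 10.6/2158.38 ≈ -0.059.
%ΔQ_x ≈ ε × %ΔP_y = -0.059 × (21%) = -1.2%.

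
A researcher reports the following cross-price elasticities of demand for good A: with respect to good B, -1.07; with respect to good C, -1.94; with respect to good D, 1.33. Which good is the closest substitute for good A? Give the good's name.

good D

Substitutes have ε > 0. Among the positive values, 1.33 (good D) is largest.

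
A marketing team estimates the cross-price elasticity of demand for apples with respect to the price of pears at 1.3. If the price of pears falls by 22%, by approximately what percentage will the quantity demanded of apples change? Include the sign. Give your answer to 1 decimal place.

%ΔQ ≈ ε × %ΔP of pears = 1.3 × (-22%) = -28.6%.

-28.6%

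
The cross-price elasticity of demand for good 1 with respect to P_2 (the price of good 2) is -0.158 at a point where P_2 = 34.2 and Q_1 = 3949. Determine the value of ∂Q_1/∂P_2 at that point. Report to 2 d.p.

-18.24

ε = (∂Q_1/∂P_2)·(P_2/Q_1) ⇒ ∂Q_1/∂P_2 = ε·Q_1/P_2 = -0.158 × 3949/34.2 ≈ -18.24.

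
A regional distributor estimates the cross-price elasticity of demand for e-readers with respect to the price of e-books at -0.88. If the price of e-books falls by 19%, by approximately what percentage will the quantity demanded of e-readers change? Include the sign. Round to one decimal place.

%ΔQ ≈ ε × %ΔP of e-books = -0.88 × (-19%) = 16.7%.
Demand for e-readers rises by about 16.7%.

16.7%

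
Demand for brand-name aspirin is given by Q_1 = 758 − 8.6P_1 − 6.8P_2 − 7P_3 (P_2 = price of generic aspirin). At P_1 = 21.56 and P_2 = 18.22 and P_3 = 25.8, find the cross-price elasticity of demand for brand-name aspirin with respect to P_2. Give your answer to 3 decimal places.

-0.462

At P_1 = 21.56 and P_2 = 18.22 and P_3 = 25.8: Q_1 = 268.088.
∂Q_1/∂P_2 = -6.8.
ε = (∂Q_1/∂P_2)(P_2/Q_1) = -6.8 × (18.22/268.088) ≈ -0.462.
Since ε < 0, brand-name aspirin and generic aspirin are complements.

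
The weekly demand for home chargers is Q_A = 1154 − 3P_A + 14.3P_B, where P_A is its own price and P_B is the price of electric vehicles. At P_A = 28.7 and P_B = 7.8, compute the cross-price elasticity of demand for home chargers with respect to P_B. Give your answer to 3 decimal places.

0.095

At P_A = 28.7 and P_B = 7.8: Q_A = 1179.44.
∂Q_A/∂P_B = 14.3.
ε = (∂Q_A/∂P_B)(P_B/Q_A) = 14.3 × (7.8/1179.44) ≈ 0.095.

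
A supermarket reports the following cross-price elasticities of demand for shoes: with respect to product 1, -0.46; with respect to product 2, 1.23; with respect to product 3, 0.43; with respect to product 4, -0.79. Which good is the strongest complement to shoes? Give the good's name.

Complements have ε < 0. The most negative value is -0.79 (product 4).

product 4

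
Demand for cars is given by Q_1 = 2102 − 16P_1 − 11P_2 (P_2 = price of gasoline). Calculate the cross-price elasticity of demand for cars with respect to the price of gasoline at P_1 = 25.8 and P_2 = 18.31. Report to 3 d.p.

-0.135

At P_1 = 25.8 and P_2 = 18.31: Q_1 = 1487.79.
∂Q_1/∂P_2 = -11.
ε = (∂Q_1/∂P_2)(P_2/Q_1) = -11 × (18.31/1487.79) ≈ -0.135.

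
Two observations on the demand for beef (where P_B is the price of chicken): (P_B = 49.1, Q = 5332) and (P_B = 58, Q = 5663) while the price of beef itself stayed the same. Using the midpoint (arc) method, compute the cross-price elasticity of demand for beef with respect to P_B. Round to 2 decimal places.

ΔQ_A = 5663 − 5332 = 331; ΔP_B = 58 − 49.1 = 8.9.
Midpoints: Q̄_A = 5497.5, P̄_B = 53.55.
ε = (ΔQ_A/Q̄_A)/(ΔP_B/P̄_B) = (331/5497.5)/(8.9/53.55) ≈ 0.36.
ε > 0: beef and chicken are substitutes.

0.36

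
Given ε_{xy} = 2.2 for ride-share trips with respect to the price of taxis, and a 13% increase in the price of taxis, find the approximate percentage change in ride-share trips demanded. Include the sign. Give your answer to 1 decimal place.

%ΔQ ≈ ε × %ΔP of taxis = 2.2 × (13%) = 28.6%.

28.6%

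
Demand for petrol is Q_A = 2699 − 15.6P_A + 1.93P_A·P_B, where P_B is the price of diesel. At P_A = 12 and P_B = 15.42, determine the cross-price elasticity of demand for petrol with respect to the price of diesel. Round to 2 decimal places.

At P_A = 12 and P_B = 15.42: Q_A = 2868.927.
∂Q_A/∂P_B = 1.93P_A = 1.93(12) = 23.1600.
ε = (∂Q_A/∂P_B)(P_B/Q_A) = 23.1600 × (15.42/2868.927) ≈ 0.12.

0.12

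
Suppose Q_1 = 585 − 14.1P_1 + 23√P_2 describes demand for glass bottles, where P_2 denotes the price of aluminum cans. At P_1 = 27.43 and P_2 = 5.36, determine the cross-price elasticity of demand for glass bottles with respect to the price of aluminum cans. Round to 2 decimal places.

At P_1 = 27.43 and P_2 = 5.36: Q_1 = 251.486.
∂Q_1/∂P_2 = 23/(2√P_2) = 23/(2√5.36) = 4.9672.
ε = (∂Q_1/∂P_2)(P_2/Q_1) = 4.9672 × (5.36/251.486) ≈ 0.11.

0.11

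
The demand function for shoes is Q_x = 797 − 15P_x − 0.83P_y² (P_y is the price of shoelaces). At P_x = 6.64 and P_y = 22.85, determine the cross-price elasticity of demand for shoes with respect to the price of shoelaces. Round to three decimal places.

At P_x = 6.64 and P_y = 22.85: Q_x = 264.038.
∂Q_x/∂P_y = -1.66P_y = -1.66(22.85) = -37.9310.
ε = (∂Q_x/∂P_y)(P_y/Q_x) = -37.9310 × (22.85/264.038) ≈ -3.283.

-3.283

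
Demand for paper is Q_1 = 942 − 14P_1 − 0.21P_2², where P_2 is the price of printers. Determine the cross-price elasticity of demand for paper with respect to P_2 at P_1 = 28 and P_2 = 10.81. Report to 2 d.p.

At P_1 = 28 and P_2 = 10.81: Q_1 = 525.460.
∂Q_1/∂P_2 = -0.42P_2 = -0.42(10.81) = -4.5402.
ε = (∂Q_1/∂P_2)(P_2/Q_1) = -4.5402 × (10.81/525.460) ≈ -0.09.

-0.09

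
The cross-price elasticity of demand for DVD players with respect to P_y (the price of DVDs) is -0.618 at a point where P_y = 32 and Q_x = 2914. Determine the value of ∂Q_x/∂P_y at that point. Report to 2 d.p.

ε = (∂Q_x/∂P_y)·(P_y/Q_x) ⇒ ∂Q_x/∂P_y = ε·Q_x/P_y = -0.618 × 2914/32 ≈ -56.28.

-56.28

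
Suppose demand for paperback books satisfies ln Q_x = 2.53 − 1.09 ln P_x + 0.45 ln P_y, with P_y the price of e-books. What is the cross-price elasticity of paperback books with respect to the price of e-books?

0.45

In a log-linear (constant-elasticity) demand function, the coefficient on ln P_y is the cross-price elasticity.
ε = 0.45. Positive, so paperback books and e-books are substitutes.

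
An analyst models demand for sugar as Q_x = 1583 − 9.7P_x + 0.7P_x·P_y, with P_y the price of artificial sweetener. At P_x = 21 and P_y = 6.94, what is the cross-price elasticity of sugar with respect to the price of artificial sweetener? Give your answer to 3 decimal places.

0.069

At P_x = 21 and P_y = 6.94: Q_x = 1481.318.
∂Q_x/∂P_y = 0.7P_x = 0.7(21) = 14.7000.
ε = (∂Q_x/∂P_y)(P_y/Q_x) = 14.7000 × (6.94/1481.318) ≈ 0.069.
ε > 0: substitutes.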